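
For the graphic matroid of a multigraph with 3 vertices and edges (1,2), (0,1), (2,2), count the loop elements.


In a graphic matroid, a loop is a self-loop edge (u,u) with rank 0.
Examining all 3 edges for self-loops...
Self-loops found: (2,2)
Number of loops = 1.

1


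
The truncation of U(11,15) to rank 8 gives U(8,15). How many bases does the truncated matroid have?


Truncating U(11,15) to rank 8 gives U(8,15).
Bases of U(8,15) are all 8-element subsets of 15 elements.
Number of bases = C(15,8) = 15! / (8! * 7!) = 6435.

6435


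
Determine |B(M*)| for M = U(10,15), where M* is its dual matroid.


The dual of U(r,n) is U(n-r, n) = U(5,15).
Bases of U(5,15) are all (5)-element subsets.
|B(M*)| = (15 choose 5) = 3003.

3003


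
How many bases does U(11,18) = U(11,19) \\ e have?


Deleting e from U(11,19) gives U(11,18) since n > r.
Bases of U(11,18) = C(18,11) = 31824.

31824


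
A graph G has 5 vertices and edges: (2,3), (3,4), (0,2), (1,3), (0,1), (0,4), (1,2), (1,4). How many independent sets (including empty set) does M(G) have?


An independent set in a graphic matroid is an acyclic edge subset.
G has 5 vertices and 8 edges.
Enumerate all 2^8 = 256 subsets, checking for acyclicity.
Total independent sets = 134.

134


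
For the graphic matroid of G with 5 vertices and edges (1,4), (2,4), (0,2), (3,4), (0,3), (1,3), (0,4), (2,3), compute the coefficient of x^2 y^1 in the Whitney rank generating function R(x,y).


R(x,y) = sum over A in 2^E of x^(r(E)-r(A)) * y^(|A|-r(A)).
G has 5 vertices, 8 edges. r(E) = 4.
Enumerate all 2^8 = 256 subsets.
Count subsets with r(E)-r(A)=2 and |A|-r(A)=1: 5.

5


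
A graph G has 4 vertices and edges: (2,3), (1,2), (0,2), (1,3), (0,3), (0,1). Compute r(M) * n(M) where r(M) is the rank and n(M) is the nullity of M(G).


r(M) = |V| - c = 4 - 1 = 3.
nullity = |E| - r(M) = 6 - 3 = 3.
Product = 3 * 3 = 9.

9


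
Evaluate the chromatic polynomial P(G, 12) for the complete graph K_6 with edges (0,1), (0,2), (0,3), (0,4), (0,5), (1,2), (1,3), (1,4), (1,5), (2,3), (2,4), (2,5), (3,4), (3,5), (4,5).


P(K_6, k) = k(k-1)(k-2)...(k-5).
P(12) = (12) * (11) * (10) * (9) * (8) * (7) = 665280.

665280


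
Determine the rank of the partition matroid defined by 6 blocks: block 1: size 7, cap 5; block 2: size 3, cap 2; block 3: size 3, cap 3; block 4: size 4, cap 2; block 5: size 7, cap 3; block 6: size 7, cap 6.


Rank of a partition matroid = sum of min(|Si|, ci) for each block.
= min(7,5) + min(3,2) + min(3,3) + min(4,2) + min(7,3) + min(7,6)
= 5 + 2 + 3 + 2 + 3 + 6
= 21.

21


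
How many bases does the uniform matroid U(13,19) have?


Bases of U(13,19) are all 13-element subsets of the 19-element ground set.
Number of bases = C(19,13).
C(19,13) = 19! / (13! * 6!) = 27132.

27132


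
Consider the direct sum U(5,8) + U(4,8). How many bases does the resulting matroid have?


Bases of a direct sum M1 + M2: |B| = |B(M1)| * |B(M2)|.
|B(U(5,8))| = C(8,5) = 56.
|B(U(4,8))| = C(8,4) = 70.
Total bases = 56 * 70 = 3920.

3920


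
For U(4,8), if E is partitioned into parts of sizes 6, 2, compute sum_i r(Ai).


r(Ai) = min(|Ai|, 4) for each part.
Sum = min(6,4) + min(2,4)
    = 4 + 2
    = 6.

6


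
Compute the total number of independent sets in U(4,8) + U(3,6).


For a direct sum, |I(M1+M2)| = |I(M1)| * |I(M2)|.
|I(U(4,8))| = sum C(8,k) for k=0..4 = 163.
|I(U(3,6))| = sum C(6,k) for k=0..3 = 42.
Total = 163 * 42 = 6846.

6846


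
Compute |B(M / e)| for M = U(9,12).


Contracting e from U(9,12) gives U(8,11).
Bases of U(8,11) = (11 choose 8) = 165.

165


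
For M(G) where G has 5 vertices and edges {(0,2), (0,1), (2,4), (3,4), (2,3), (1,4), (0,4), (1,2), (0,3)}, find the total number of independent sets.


An independent set in a graphic matroid is an acyclic edge subset.
G has 5 vertices and 9 edges.
Enumerate all 2^9 = 512 subsets, checking for acyclicity.
Total independent sets = 198.

198


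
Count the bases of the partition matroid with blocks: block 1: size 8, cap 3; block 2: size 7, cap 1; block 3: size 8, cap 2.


A basis picks exactly ci elements from block i.
Number of bases = product of C(|Si|, ci).
= C(8,3) * C(7,1) * C(8,2)
= 56 * 7 * 28
= 10976.

10976


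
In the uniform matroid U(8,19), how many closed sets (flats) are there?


Flats of U(8,19): every subset of size < 8 is a flat, plus E itself.
Count = (19 choose 0) + (19 choose 1) + (19 choose 2) + (19 choose 3) + (19 choose 4) + (19 choose 5) + (19 choose 6) + (19 choose 7) + 1
     = 1 + 19 + 171 + 969 + 3876 + 11628 + 27132 + 50388 + 1
     = 94185.

94185


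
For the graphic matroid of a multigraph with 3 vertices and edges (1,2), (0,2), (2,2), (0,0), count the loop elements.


In a graphic matroid, a loop is a self-loop edge (u,u) with rank 0.
Examining all 4 edges for self-loops...
Self-loops found: (2,2), (0,0)
Number of loops = 2.

2


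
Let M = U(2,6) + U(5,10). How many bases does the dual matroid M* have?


(M1+M2)* = M1* + M2*.
M1* = U(4,6), bases: C(6,4) = 15.
M2* = U(5,10), bases: C(10,5) = 252.
|B(M*)| = 15 * 252 = 3780.

3780


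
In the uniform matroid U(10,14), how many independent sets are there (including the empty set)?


Independent sets of U(10,14) are all subsets of size <= 10.
Count = (14 choose 0) + (14 choose 1) + (14 choose 2) + (14 choose 3) + (14 choose 4) + (14 choose 5) + (14 choose 6) + (14 choose 7) + (14 choose 8) + (14 choose 9) + (14 choose 10)
     = 1 + 14 + 91 + 364 + 1001 + 2002 + 3003 + 3432 + 3003 + 2002 + 1001
     = 15914.

15914


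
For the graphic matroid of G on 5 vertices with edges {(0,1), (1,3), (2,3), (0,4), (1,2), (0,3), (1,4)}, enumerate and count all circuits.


A circuit in a graphic matroid = edge set of a simple cycle.
G has 5 vertices and 7 edges.
Enumerating all minimal edge subsets forming cycles...
Total circuits found: 6.

6


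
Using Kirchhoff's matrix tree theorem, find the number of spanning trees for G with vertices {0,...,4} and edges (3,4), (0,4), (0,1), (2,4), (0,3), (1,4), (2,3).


By Kirchhoff's matrix tree theorem, the number of spanning trees equals
the determinant of any cofactor of the Laplacian matrix L.
G has 5 vertices and 7 edges.
Computing the (4 x 4) cofactor determinant gives 21.

21


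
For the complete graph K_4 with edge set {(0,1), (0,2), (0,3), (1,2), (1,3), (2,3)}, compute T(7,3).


T(K_4; x,y) = x^3 + 3x^2 + 4xy + 2x + y^3 + 3y^2 + 2y.
Substituting x=7, y=3:
= 343 + 147 + 84 + 14 + 27 + 27 + 6
= 648.

648


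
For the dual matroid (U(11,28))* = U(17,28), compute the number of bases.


The dual of U(r,n) is U(n-r, n) = U(17,28).
Bases of U(17,28) are all (17)-element subsets.
|B(M*)| = C(28,17) = 21474180.

21474180


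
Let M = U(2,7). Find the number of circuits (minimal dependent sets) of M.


In U(2,7), circuits are the (3)-element subsets.
Any set of 3 elements is dependent, and removing any one element gives
an independent set of size 2, so it is a minimal dependent set.
Number of circuits = (7 choose 3) = 35.

35


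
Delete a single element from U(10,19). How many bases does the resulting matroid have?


Deleting e from U(10,19) gives U(10,18) since n > r.
Bases of U(10,18) = (18 choose 10) = 43758.

43758


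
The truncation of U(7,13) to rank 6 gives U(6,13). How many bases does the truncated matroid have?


Truncating U(7,13) to rank 6 gives U(6,13).
Bases of U(6,13) are all 6-element subsets of 13 elements.
Number of bases = (13 choose 6) = 1716.

1716


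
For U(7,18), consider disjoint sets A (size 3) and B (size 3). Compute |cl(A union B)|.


|A union B| = 3 + 3 = 6 (disjoint).
In U(7,18), cl(S) = S if |S| < 7, else cl(S) = E.
Since 6 < 7, cl(A union B) = A union B.
|cl(A union B)| = 6.

6


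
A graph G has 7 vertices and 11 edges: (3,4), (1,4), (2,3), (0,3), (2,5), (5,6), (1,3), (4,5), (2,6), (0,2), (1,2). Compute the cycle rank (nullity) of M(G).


Cycle rank (nullity) = |E| - r(M) = |E| - (|V| - c).
|E| = 11, |V| = 7, c = 1.
Nullity = 11 - (7 - 1) = 11 - 6 = 5.

5


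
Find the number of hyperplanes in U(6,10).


Hyperplanes of U(6,10) are flats of rank 5.
In a uniform matroid, these are exactly the (5)-element subsets.
Count = (10 choose 5) = 252.

252


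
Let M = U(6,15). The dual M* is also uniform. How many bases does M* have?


The dual of U(r,n) is U(n-r, n) = U(9,15).
Bases of U(9,15) are all (9)-element subsets.
|B(M*)| = C(15,9) = 15! / (9! * 6!) = 5005.

5005


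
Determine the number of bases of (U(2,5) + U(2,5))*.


(M1+M2)* = M1* + M2*.
M1* = U(3,5), bases: C(5,3) = 10.
M2* = U(3,5), bases: C(5,3) = 10.
|B(M*)| = 10 * 10 = 100.

100


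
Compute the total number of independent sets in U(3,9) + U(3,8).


For a direct sum, |I(M1+M2)| = |I(M1)| * |I(M2)|.
|I(U(3,9))| = sum C(9,k) for k=0..3 = 130.
|I(U(3,8))| = sum C(8,k) for k=0..3 = 93.
Total = 130 * 93 = 12090.

12090


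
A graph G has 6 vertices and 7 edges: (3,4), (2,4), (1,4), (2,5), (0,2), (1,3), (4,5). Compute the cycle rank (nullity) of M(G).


Cycle rank (nullity) = |E| - r(M) = |E| - (|V| - c).
|E| = 7, |V| = 6, c = 1.
Nullity = 7 - (6 - 1) = 7 - 5 = 2.

2


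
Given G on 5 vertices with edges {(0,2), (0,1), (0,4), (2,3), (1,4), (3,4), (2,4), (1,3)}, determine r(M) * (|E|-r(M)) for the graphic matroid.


r(M) = |V| - c = 5 - 1 = 4.
nullity = |E| - r(M) = 8 - 4 = 4.
Product = 4 * 4 = 16.

16


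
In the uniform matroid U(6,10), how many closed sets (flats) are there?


Flats of U(6,10): every subset of size < 6 is a flat, plus E itself.
Count = C(10,0) + C(10,1) + C(10,2) + C(10,3) + C(10,4) + C(10,5) + 1
     = 1 + 10 + 45 + 120 + 210 + 252 + 1
     = 639.

639


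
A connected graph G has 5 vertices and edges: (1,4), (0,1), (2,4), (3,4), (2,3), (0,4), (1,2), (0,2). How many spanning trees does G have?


By Kirchhoff's matrix tree theorem, the number of spanning trees equals
the determinant of any cofactor of the Laplacian matrix L.
G has 5 vertices and 8 edges.
Computing the (4 x 4) cofactor determinant gives 40.

40


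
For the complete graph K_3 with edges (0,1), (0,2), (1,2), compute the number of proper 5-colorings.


P(K_3, k) = k(k-1)(k-2)...(k-2).
P(5) = (5) * (4) * (3) = 60.

60


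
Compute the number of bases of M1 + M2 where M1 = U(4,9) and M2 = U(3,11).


Bases of a direct sum M1 + M2: |B| = |B(M1)| * |B(M2)|.
|B(U(4,9))| = C(9,4) = 126.
|B(U(3,11))| = C(11,3) = 165.
Total bases = 126 * 165 = 20790.

20790


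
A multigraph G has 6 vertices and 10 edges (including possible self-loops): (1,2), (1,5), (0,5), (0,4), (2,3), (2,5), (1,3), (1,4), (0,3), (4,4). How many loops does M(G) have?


In a graphic matroid, a loop is a self-loop edge (u,u) with rank 0.
Examining all 10 edges for self-loops...
Self-loops found: (4,4)
Number of loops = 1.

1


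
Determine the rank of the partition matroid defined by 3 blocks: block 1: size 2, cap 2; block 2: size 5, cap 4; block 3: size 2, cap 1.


Rank of a partition matroid = sum of min(|Si|, ci) for each block.
= min(2,2) + min(5,4) + min(2,1)
= 2 + 4 + 1
= 7.

7


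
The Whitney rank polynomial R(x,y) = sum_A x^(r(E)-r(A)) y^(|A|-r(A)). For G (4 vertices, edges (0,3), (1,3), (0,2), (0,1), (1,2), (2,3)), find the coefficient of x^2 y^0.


R(x,y) = sum over A in 2^E of x^(r(E)-r(A)) * y^(|A|-r(A)).
G has 4 vertices, 6 edges. r(E) = 3.
Enumerate all 2^6 = 64 subsets.
Count subsets with r(E)-r(A)=2 and |A|-r(A)=0: 6.

6


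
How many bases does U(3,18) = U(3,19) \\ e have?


Deleting e from U(3,19) gives U(3,18) since n > r.
Bases of U(3,18) = C(18,3) = 18! / (3! * 15!) = 816.

816


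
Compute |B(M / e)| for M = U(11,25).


Contracting e from U(11,25) gives U(10,24).
Bases of U(10,24) = C(24,10) = 24! / (10! * 14!) = 1961256.

1961256


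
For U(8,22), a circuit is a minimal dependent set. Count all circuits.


In U(8,22), circuits are the (9)-element subsets.
Any set of 9 elements is dependent, and removing any one element gives
an independent set of size 8, so it is a minimal dependent set.
Number of circuits = (22 choose 9) = 497420.

497420


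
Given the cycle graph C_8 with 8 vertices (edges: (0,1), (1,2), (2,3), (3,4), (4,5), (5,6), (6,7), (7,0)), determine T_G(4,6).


T(C_8; x,y) = x + x^2 + ... + x^(7) + y.
T(4,6) = 4^1 + 4^2 + 4^3 + 4^4 + 4^5 + 4^6 + 4^7 + 6
= 4 + 16 + 64 + 256 + 1024 + 4096 + 16384 + 6
= 21850.

21850


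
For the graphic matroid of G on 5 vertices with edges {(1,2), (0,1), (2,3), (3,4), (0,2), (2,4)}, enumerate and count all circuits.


A circuit in a graphic matroid = edge set of a simple cycle.
G has 5 vertices and 6 edges.
Enumerating all minimal edge subsets forming cycles...
Total circuits found: 2.

2


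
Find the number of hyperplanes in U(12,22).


Hyperplanes of U(12,22) are flats of rank 11.
In a uniform matroid, these are exactly the (11)-element subsets.
Count = C(22,11) = 22! / (11! * 11!) = 705432.

705432


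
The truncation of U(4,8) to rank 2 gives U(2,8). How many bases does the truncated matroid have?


Truncating U(4,8) to rank 2 gives U(2,8).
Bases of U(2,8) are all 2-element subsets of 8 elements.
Number of bases = C(8,2) = (8 * 7) / (1 * 2) = 28.

28


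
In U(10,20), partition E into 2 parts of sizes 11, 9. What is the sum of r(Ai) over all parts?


r(Ai) = min(|Ai|, 10) for each part.
Sum = min(11,10) + min(9,10)
    = 10 + 9
    = 19.

19


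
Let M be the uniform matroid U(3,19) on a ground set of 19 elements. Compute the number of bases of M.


Bases of U(3,19) are all 3-element subsets of the 19-element ground set.
Number of bases = C(19,3).
C(19,3) = 19! / (3! * 16!) = 969.

969


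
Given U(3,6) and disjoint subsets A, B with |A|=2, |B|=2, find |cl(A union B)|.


|A union B| = 2 + 2 = 4 (disjoint).
In U(3,6), cl(S) = S if |S| < 3, else cl(S) = E.
Since 4 >= 3, cl(A union B) = E.
|cl(A union B)| = 6.

6


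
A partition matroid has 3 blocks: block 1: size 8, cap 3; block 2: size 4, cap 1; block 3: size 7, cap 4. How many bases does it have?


A basis picks exactly ci elements from block i.
Number of bases = product of C(|Si|, ci).
= C(8,3) * C(4,1) * C(7,4)
= 56 * 4 * 35
= 7840.

7840


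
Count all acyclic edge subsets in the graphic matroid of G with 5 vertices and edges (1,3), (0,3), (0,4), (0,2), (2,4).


An independent set in a graphic matroid is an acyclic edge subset.
G has 5 vertices and 5 edges.
Enumerate all 2^5 = 32 subsets, checking for acyclicity.
Total independent sets = 28.

28


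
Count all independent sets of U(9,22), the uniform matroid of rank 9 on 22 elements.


Independent sets of U(9,22) are all subsets of size <= 9.
Count = C(22,0) + C(22,1) + C(22,2) + C(22,3) + C(22,4) + C(22,5) + C(22,6) + C(22,7) + C(22,8) + C(22,9)
     = 1 + 22 + 231 + 1540 + 7315 + 26334 + 74613 + 170544 + 319770 + 497420
     = 1097790.

1097790


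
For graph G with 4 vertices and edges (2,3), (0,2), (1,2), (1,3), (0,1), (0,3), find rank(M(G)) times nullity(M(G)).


r(M) = |V| - c = 4 - 1 = 3.
nullity = |E| - r(M) = 6 - 3 = 3.
Product = 3 * 3 = 9.

9


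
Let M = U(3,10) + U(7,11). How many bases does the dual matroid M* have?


(M1+M2)* = M1* + M2*.
M1* = U(7,10), bases: C(10,7) = 120.
M2* = U(4,11), bases: C(11,4) = 330.
|B(M*)| = 120 * 330 = 39600.

39600


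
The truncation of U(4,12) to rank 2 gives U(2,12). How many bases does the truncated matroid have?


Truncating U(4,12) to rank 2 gives U(2,12).
Bases of U(2,12) are all 2-element subsets of 12 elements.
Number of bases = C(12,2) = (12 * 11) / (1 * 2) = 66.

66


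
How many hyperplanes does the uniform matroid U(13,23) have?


Hyperplanes of U(13,23) are flats of rank 12.
In a uniform matroid, these are exactly the (12)-element subsets.
Count = C(23,12) = 23! / (12! * 11!) = 1352078.

1352078


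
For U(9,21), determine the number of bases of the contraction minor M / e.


Contracting e from U(9,21) gives U(8,20).
Bases of U(8,20) = (20 choose 8) = 125970.

125970


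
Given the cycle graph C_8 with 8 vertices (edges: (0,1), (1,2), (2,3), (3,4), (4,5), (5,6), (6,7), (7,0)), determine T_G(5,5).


T(C_8; x,y) = x + x^2 + ... + x^(7) + y.
T(5,5) = 5^1 + 5^2 + 5^3 + 5^4 + 5^5 + 5^6 + 5^7 + 5
= 5 + 25 + 125 + 625 + 3125 + 15625 + 78125 + 5
= 97660.

97660


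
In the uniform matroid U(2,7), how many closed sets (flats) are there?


Flats of U(2,7): every subset of size < 2 is a flat, plus E itself.
Count = C(7,0) + C(7,1) + 1
     = 1 + 7 + 1
     = 9.

9


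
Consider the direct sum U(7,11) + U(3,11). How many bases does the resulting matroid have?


Bases of a direct sum M1 + M2: |B| = |B(M1)| * |B(M2)|.
|B(U(7,11))| = C(11,7) = 330.
|B(U(3,11))| = C(11,3) = 165.
Total bases = 330 * 165 = 54450.

54450


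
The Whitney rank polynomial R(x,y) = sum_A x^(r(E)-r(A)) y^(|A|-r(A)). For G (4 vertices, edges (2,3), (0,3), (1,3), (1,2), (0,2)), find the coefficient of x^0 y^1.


R(x,y) = sum over A in 2^E of x^(r(E)-r(A)) * y^(|A|-r(A)).
G has 4 vertices, 5 edges. r(E) = 3.
Enumerate all 2^5 = 32 subsets.
Count subsets with r(E)-r(A)=0 and |A|-r(A)=1: 5.

5


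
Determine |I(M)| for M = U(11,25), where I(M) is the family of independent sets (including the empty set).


Independent sets of U(11,25) are all subsets of size <= 11.
Count = C(25,0) + C(25,1) + C(25,2) + C(25,3) + C(25,4) + C(25,5) + C(25,6) + C(25,7) + C(25,8) + C(25,9) + C(25,10) + C(25,11)
     = 1 + 25 + 300 + 2300 + 12650 + 53130 + 177100 + 480700 + 1081575 + 2042975 + 3268760 + 4457400
     = 11576916.

11576916


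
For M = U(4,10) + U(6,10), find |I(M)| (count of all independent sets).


For a direct sum, |I(M1+M2)| = |I(M1)| * |I(M2)|.
|I(U(4,10))| = sum C(10,k) for k=0..4 = 386.
|I(U(6,10))| = sum C(10,k) for k=0..6 = 848.
Total = 386 * 848 = 327328.

327328


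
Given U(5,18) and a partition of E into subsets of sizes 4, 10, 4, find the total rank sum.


r(Ai) = min(|Ai|, 5) for each part.
Sum = min(4,5) + min(10,5) + min(4,5)
    = 4 + 5 + 4
    = 13.

13


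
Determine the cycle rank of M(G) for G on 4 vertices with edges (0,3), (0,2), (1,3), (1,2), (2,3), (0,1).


Cycle rank (nullity) = |E| - r(M) = |E| - (|V| - c).
|E| = 6, |V| = 4, c = 1.
Nullity = 6 - (4 - 1) = 6 - 3 = 3.

3


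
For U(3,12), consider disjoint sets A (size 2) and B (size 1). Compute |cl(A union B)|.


|A union B| = 2 + 1 = 3 (disjoint).
In U(3,12), cl(S) = S if |S| < 3, else cl(S) = E.
Since 3 >= 3, cl(A union B) = E.
|cl(A union B)| = 12.

12


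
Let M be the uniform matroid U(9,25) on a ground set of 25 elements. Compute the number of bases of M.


Bases of U(9,25) are all 9-element subsets of the 25-element ground set.
Number of bases = C(25,9).
(25 choose 9) = 2042975.

2042975


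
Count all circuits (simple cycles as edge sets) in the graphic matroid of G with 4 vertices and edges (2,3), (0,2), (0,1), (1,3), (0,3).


A circuit in a graphic matroid = edge set of a simple cycle.
G has 4 vertices and 5 edges.
Enumerating all minimal edge subsets forming cycles...
Total circuits found: 3.

3


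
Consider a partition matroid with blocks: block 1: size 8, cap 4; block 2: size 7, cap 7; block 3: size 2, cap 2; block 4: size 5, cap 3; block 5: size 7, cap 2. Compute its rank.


Rank of a partition matroid = sum of min(|Si|, ci) for each block.
= min(8,4) + min(7,7) + min(2,2) + min(5,3) + min(7,2)
= 4 + 7 + 2 + 3 + 2
= 18.

18


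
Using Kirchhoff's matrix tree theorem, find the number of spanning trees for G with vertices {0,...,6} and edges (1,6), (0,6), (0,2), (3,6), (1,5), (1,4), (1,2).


By Kirchhoff's matrix tree theorem, the number of spanning trees equals
the determinant of any cofactor of the Laplacian matrix L.
G has 7 vertices and 7 edges.
Computing the (6 x 6) cofactor determinant gives 4.

4


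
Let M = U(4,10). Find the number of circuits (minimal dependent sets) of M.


In U(4,10), circuits are the (5)-element subsets.
Any set of 5 elements is dependent, and removing any one element gives
an independent set of size 4, so it is a minimal dependent set.
Number of circuits = C(10,5) = 252.

252


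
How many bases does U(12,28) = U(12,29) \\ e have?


Deleting e from U(12,29) gives U(12,28) since n > r.
Bases of U(12,28) = (28 choose 12) = 30421755.

30421755


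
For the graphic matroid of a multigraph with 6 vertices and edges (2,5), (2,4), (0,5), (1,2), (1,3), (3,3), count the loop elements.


In a graphic matroid, a loop is a self-loop edge (u,u) with rank 0.
Examining all 6 edges for self-loops...
Self-loops found: (3,3)
Number of loops = 1.

1


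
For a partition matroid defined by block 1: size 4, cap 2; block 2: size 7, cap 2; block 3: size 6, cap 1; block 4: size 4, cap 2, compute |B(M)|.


A basis picks exactly ci elements from block i.
Number of bases = product of C(|Si|, ci).
= C(4,2) * C(7,2) * C(6,1) * C(4,2)
= 6 * 21 * 6 * 6
= 4536.

4536


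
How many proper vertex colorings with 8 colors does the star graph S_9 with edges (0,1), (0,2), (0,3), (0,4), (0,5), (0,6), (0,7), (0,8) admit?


P(tree, k) = k * (k-1)^(8) for any tree on 9 vertices.
P(8) = 8 * 7^8 = 8 * 5764801 = 46118408.

46118408


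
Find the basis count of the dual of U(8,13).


The dual of U(r,n) is U(n-r, n) = U(5,13).
Bases of U(5,13) are all (5)-element subsets.
|B(M*)| = (13 choose 5) = 1287.

1287


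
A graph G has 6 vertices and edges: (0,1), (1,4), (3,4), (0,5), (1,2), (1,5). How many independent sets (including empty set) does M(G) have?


An independent set in a graphic matroid is an acyclic edge subset.
G has 6 vertices and 6 edges.
Enumerate all 2^6 = 64 subsets, checking for acyclicity.
Total independent sets = 56.

56


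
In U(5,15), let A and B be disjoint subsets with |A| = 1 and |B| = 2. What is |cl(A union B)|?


|A union B| = 1 + 2 = 3 (disjoint).
In U(5,15), cl(S) = S if |S| < 5, else cl(S) = E.
Since 3 < 5, cl(A union B) = A union B.
|cl(A union B)| = 3.

3


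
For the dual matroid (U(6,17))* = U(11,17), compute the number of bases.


The dual of U(r,n) is U(n-r, n) = U(11,17).
Bases of U(11,17) are all (11)-element subsets.
|B(M*)| = (17 choose 11) = 12376.

12376


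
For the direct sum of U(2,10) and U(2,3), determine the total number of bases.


Bases of a direct sum M1 + M2: |B| = |B(M1)| * |B(M2)|.
|B(U(2,10))| = C(10,2) = 45.
|B(U(2,3))| = C(3,2) = 3.
Total bases = 45 * 3 = 135.

135


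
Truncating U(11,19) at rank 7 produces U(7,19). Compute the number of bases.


Truncating U(11,19) to rank 7 gives U(7,19).
Bases of U(7,19) are all 7-element subsets of 19 elements.
Number of bases = (19 choose 7) = 50388.

50388


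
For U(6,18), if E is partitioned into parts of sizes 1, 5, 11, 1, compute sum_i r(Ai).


r(Ai) = min(|Ai|, 6) for each part.
Sum = min(1,6) + min(5,6) + min(11,6) + min(1,6)
    = 1 + 5 + 6 + 1
    = 13.

13


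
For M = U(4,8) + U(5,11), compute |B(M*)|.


(M1+M2)* = M1* + M2*.
M1* = U(4,8), bases: C(8,4) = 70.
M2* = U(6,11), bases: C(11,6) = 462.
|B(M*)| = 70 * 462 = 32340.

32340


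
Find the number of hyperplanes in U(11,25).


Hyperplanes of U(11,25) are flats of rank 10.
In a uniform matroid, these are exactly the (10)-element subsets.
Count = (25 choose 10) = 3268760.

3268760


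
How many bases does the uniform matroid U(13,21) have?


Bases of U(13,21) are all 13-element subsets of the 21-element ground set.
Number of bases = C(21,13).
(21 choose 13) = 203490.

203490


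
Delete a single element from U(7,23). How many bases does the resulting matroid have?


Deleting e from U(7,23) gives U(7,22) since n > r.
Bases of U(7,22) = C(22,7) = 22! / (7! * 15!) = 170544.

170544


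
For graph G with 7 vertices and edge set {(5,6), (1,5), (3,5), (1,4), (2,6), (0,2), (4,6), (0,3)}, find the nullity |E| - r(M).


Cycle rank (nullity) = |E| - r(M) = |E| - (|V| - c).
|E| = 8, |V| = 7, c = 1.
Nullity = 8 - (7 - 1) = 8 - 6 = 2.

2


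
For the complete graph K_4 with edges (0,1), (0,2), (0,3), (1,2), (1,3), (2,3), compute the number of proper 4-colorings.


P(K_4, k) = k(k-1)(k-2)...(k-3).
P(4) = (4) * (3) * (2) * (1) = 24.

24


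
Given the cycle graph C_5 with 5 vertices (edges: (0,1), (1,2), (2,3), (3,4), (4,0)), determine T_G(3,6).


T(C_5; x,y) = x + x^2 + ... + x^(4) + y.
T(3,6) = 3^1 + 3^2 + 3^3 + 3^4 + 6
= 3 + 9 + 27 + 81 + 6
= 126.

126


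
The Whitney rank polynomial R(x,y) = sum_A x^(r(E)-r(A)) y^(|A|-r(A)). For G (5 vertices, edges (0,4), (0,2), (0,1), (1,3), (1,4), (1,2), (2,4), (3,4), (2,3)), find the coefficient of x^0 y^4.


R(x,y) = sum over A in 2^E of x^(r(E)-r(A)) * y^(|A|-r(A)).
G has 5 vertices, 9 edges. r(E) = 4.
Enumerate all 2^9 = 512 subsets.
Count subsets with r(E)-r(A)=0 and |A|-r(A)=4: 9.

9


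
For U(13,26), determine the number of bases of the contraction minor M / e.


Contracting e from U(13,26) gives U(12,25).
Bases of U(12,25) = C(25,12) = 5200300.

5200300


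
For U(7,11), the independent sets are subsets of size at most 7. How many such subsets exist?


Independent sets of U(7,11) are all subsets of size <= 7.
Count = (11 choose 0) + (11 choose 1) + (11 choose 2) + (11 choose 3) + (11 choose 4) + (11 choose 5) + (11 choose 6) + (11 choose 7)
     = 1 + 11 + 55 + 165 + 330 + 462 + 462 + 330
     = 1816.

1816


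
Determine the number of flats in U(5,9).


Flats of U(5,9): every subset of size < 5 is a flat, plus E itself.
Count = C(9,0) + C(9,1) + C(9,2) + C(9,3) + C(9,4) + 1
     = 1 + 9 + 36 + 84 + 126 + 1
     = 257.

257


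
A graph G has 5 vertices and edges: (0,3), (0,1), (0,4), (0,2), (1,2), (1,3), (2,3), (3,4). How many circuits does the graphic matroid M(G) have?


A circuit in a graphic matroid = edge set of a simple cycle.
G has 5 vertices and 8 edges.
Enumerating all minimal edge subsets forming cycles...
Total circuits found: 12.

12


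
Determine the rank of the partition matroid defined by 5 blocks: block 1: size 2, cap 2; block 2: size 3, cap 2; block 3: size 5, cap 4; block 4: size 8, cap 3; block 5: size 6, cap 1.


Rank of a partition matroid = sum of min(|Si|, ci) for each block.
= min(2,2) + min(3,2) + min(5,4) + min(8,3) + min(6,1)
= 2 + 2 + 4 + 3 + 1
= 12.

12


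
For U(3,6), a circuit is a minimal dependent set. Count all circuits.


In U(3,6), circuits are the (4)-element subsets.
Any set of 4 elements is dependent, and removing any one element gives
an independent set of size 3, so it is a minimal dependent set.
Number of circuits = C(6,4) = 6! / (4! * 2!) = 15.

15


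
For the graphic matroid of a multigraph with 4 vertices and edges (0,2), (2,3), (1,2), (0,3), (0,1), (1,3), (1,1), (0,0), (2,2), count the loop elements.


In a graphic matroid, a loop is a self-loop edge (u,u) with rank 0.
Examining all 9 edges for self-loops...
Self-loops found: (1,1), (0,0), (2,2)
Number of loops = 3.

3


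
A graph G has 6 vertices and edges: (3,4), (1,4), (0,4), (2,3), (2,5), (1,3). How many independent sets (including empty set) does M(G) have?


An independent set in a graphic matroid is an acyclic edge subset.
G has 6 vertices and 6 edges.
Enumerate all 2^6 = 64 subsets, checking for acyclicity.
Total independent sets = 56.

56


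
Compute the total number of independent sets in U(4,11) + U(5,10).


For a direct sum, |I(M1+M2)| = |I(M1)| * |I(M2)|.
|I(U(4,11))| = sum C(11,k) for k=0..4 = 562.
|I(U(5,10))| = sum C(10,k) for k=0..5 = 638.
Total = 562 * 638 = 358556.

358556


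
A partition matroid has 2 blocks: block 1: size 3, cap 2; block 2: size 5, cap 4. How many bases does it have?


A basis picks exactly ci elements from block i.
Number of bases = product of C(|Si|, ci).
= C(3,2) * C(5,4)
= 3 * 5
= 15.

15


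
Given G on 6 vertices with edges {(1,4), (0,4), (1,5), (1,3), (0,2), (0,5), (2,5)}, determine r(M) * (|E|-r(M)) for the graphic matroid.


r(M) = |V| - c = 6 - 1 = 5.
nullity = |E| - r(M) = 7 - 5 = 2.
Product = 5 * 2 = 10.

10


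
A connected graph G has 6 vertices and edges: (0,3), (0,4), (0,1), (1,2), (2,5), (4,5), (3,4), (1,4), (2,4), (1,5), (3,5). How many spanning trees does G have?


By Kirchhoff's matrix tree theorem, the number of spanning trees equals
the determinant of any cofactor of the Laplacian matrix L.
G has 6 vertices and 11 edges.
Computing the (5 x 5) cofactor determinant gives 209.

209


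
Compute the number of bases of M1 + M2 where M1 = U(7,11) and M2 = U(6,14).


Bases of a direct sum M1 + M2: |B| = |B(M1)| * |B(M2)|.
|B(U(7,11))| = C(11,7) = 330.
|B(U(6,14))| = C(14,6) = 3003.
Total bases = 330 * 3003 = 990990.

990990


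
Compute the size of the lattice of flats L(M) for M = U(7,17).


Flats of U(7,17): every subset of size < 7 is a flat, plus E itself.
Count = (17 choose 0) + (17 choose 1) + (17 choose 2) + (17 choose 3) + (17 choose 4) + (17 choose 5) + (17 choose 6) + 1
     = 1 + 17 + 136 + 680 + 2380 + 6188 + 12376 + 1
     = 21779.

21779


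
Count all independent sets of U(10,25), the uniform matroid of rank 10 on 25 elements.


Independent sets of U(10,25) are all subsets of size <= 10.
Count = C(25,0) + C(25,1) + C(25,2) + C(25,3) + C(25,4) + C(25,5) + C(25,6) + C(25,7) + C(25,8) + C(25,9) + C(25,10)
     = 1 + 25 + 300 + 2300 + 12650 + 53130 + 177100 + 480700 + 1081575 + 2042975 + 3268760
     = 7119516.

7119516


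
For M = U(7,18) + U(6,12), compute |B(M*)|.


(M1+M2)* = M1* + M2*.
M1* = U(11,18), bases: C(18,11) = 31824.
M2* = U(6,12), bases: C(12,6) = 924.
|B(M*)| = 31824 * 924 = 29405376.

29405376


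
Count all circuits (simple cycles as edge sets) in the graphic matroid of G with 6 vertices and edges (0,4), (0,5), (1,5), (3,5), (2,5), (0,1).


A circuit in a graphic matroid = edge set of a simple cycle.
G has 6 vertices and 6 edges.
Enumerating all minimal edge subsets forming cycles...
Total circuits found: 1.

1


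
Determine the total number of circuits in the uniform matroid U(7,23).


In U(7,23), circuits are the (8)-element subsets.
Any set of 8 elements is dependent, and removing any one element gives
an independent set of size 7, so it is a minimal dependent set.
Number of circuits = C(23,8) = 23! / (8! * 15!) = 490314.

490314


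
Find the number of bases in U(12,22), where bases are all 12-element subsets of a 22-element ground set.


Bases of U(12,22) are all 12-element subsets of the 22-element ground set.
Number of bases = C(22,12).
(22 choose 12) = 646646.

646646


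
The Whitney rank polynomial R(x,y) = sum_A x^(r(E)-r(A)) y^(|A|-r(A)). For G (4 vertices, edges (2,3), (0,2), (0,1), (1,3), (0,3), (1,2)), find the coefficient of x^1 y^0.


R(x,y) = sum over A in 2^E of x^(r(E)-r(A)) * y^(|A|-r(A)).
G has 4 vertices, 6 edges. r(E) = 3.
Enumerate all 2^6 = 64 subsets.
Count subsets with r(E)-r(A)=1 and |A|-r(A)=0: 15.

15


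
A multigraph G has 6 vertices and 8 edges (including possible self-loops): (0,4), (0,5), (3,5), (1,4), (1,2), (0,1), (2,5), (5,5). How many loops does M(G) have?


In a graphic matroid, a loop is a self-loop edge (u,u) with rank 0.
Examining all 8 edges for self-loops...
Self-loops found: (5,5)
Number of loops = 1.

1


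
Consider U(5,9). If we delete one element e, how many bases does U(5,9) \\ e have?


Deleting e from U(5,9) gives U(5,8) since n > r.
Bases of U(5,8) = C(8,5) = 56.

56


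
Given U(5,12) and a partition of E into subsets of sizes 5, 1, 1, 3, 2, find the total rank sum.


r(Ai) = min(|Ai|, 5) for each part.
Sum = min(5,5) + min(1,5) + min(1,5) + min(3,5) + min(2,5)
    = 5 + 1 + 1 + 3 + 2
    = 12.

12


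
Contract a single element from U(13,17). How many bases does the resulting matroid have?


Contracting e from U(13,17) gives U(12,16).
Bases of U(12,16) = C(16,12) = 1820.

1820


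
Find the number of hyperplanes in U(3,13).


Hyperplanes of U(3,13) are flats of rank 2.
In a uniform matroid, these are exactly the (2)-element subsets.
Count = C(13,2) = (13 * 12) / (1 * 2) = 78.

78


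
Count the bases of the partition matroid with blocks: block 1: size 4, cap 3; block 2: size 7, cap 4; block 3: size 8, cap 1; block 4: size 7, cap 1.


A basis picks exactly ci elements from block i.
Number of bases = product of C(|Si|, ci).
= C(4,3) * C(7,4) * C(8,1) * C(7,1)
= 4 * 35 * 8 * 7
= 7840.

7840


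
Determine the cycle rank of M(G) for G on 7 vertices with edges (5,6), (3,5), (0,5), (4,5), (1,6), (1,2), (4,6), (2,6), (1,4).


Cycle rank (nullity) = |E| - r(M) = |E| - (|V| - c).
|E| = 9, |V| = 7, c = 1.
Nullity = 9 - (7 - 1) = 9 - 6 = 3.

3


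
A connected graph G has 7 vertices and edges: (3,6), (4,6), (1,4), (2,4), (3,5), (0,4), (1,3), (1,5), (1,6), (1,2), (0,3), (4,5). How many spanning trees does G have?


By Kirchhoff's matrix tree theorem, the number of spanning trees equals
the determinant of any cofactor of the Laplacian matrix L.
G has 7 vertices and 12 edges.
Computing the (6 x 6) cofactor determinant gives 291.

291


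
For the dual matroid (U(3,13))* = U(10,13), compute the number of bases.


The dual of U(r,n) is U(n-r, n) = U(10,13).
Bases of U(10,13) are all (10)-element subsets.
|B(M*)| = (13 choose 10) = 286.

286


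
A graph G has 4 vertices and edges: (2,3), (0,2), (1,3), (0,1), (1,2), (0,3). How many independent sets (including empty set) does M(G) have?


An independent set in a graphic matroid is an acyclic edge subset.
G has 4 vertices and 6 edges.
Enumerate all 2^6 = 64 subsets, checking for acyclicity.
Total independent sets = 38.

38


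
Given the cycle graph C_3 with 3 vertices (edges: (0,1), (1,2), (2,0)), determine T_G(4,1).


T(C_3; x,y) = x + x^2 + ... + x^(2) + y.
T(4,1) = 4^1 + 4^2 + 1
= 4 + 16 + 1
= 21.

21


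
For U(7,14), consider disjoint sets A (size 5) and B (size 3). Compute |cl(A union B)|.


|A union B| = 5 + 3 = 8 (disjoint).
In U(7,14), cl(S) = S if |S| < 7, else cl(S) = E.
Since 8 >= 7, cl(A union B) = E.
|cl(A union B)| = 14.

14


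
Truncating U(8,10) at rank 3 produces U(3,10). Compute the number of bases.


Truncating U(8,10) to rank 3 gives U(3,10).
Bases of U(3,10) are all 3-element subsets of 10 elements.
Number of bases = C(10,3) = (10 * 9 * 8) / (1 * 2 * 3) = 120.

120


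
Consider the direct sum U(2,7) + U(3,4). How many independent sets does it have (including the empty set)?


For a direct sum, |I(M1+M2)| = |I(M1)| * |I(M2)|.
|I(U(2,7))| = sum C(7,k) for k=0..2 = 29.
|I(U(3,4))| = sum C(4,k) for k=0..3 = 15.
Total = 29 * 15 = 435.

435


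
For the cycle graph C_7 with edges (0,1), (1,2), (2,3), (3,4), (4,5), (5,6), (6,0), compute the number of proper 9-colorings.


P(C_7, k) = (k-1)^7 + (-1)^7*(k-1).
P(9) = (8)^7 - 8
= 2097152 - 8 = 2097144.

2097144


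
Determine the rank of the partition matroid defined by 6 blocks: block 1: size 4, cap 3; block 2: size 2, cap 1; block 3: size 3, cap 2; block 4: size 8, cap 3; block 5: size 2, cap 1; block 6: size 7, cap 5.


Rank of a partition matroid = sum of min(|Si|, ci) for each block.
= min(4,3) + min(2,1) + min(3,2) + min(8,3) + min(2,1) + min(7,5)
= 3 + 1 + 2 + 3 + 1 + 5
= 15.

15


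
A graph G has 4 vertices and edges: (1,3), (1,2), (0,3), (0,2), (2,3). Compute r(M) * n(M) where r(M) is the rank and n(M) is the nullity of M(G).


r(M) = |V| - c = 4 - 1 = 3.
nullity = |E| - r(M) = 5 - 3 = 2.
Product = 3 * 2 = 6.

6


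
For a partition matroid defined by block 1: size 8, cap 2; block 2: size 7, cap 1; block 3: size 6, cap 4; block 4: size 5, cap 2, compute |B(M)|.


A basis picks exactly ci elements from block i.
Number of bases = product of C(|Si|, ci).
= C(8,2) * C(7,1) * C(6,4) * C(5,2)
= 28 * 7 * 15 * 10
= 29400.

29400


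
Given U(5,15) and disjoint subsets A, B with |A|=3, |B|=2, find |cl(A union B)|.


|A union B| = 3 + 2 = 5 (disjoint).
In U(5,15), cl(S) = S if |S| < 5, else cl(S) = E.
Since 5 >= 5, cl(A union B) = E.
|cl(A union B)| = 15.

15


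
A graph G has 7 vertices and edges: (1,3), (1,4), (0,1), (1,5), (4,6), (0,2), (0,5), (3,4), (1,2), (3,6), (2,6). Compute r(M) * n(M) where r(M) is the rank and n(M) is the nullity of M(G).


r(M) = |V| - c = 7 - 1 = 6.
nullity = |E| - r(M) = 11 - 6 = 5.
Product = 6 * 5 = 30.

30


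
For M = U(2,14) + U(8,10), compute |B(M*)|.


(M1+M2)* = M1* + M2*.
M1* = U(12,14), bases: C(14,12) = 91.
M2* = U(2,10), bases: C(10,2) = 45.
|B(M*)| = 91 * 45 = 4095.

4095


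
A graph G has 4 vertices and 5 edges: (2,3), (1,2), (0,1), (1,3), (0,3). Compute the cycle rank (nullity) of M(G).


Cycle rank (nullity) = |E| - r(M) = |E| - (|V| - c).
|E| = 5, |V| = 4, c = 1.
Nullity = 5 - (4 - 1) = 5 - 3 = 2.

2


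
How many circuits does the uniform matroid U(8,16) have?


In U(8,16), circuits are the (9)-element subsets.
Any set of 9 elements is dependent, and removing any one element gives
an independent set of size 8, so it is a minimal dependent set.
Number of circuits = C(16,9) = 16! / (9! * 7!) = 11440.

11440


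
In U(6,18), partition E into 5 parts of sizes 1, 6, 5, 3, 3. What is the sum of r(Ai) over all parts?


r(Ai) = min(|Ai|, 6) for each part.
Sum = min(1,6) + min(6,6) + min(5,6) + min(3,6) + min(3,6)
    = 1 + 6 + 5 + 3 + 3
    = 18.

18


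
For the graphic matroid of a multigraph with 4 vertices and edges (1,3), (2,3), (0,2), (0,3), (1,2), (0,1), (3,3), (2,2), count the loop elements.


In a graphic matroid, a loop is a self-loop edge (u,u) with rank 0.
Examining all 8 edges for self-loops...
Self-loops found: (3,3), (2,2)
Number of loops = 2.

2


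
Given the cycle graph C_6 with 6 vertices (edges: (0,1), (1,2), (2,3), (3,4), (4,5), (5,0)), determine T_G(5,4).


T(C_6; x,y) = x + x^2 + ... + x^(5) + y.
T(5,4) = 5^1 + 5^2 + 5^3 + 5^4 + 5^5 + 4
= 5 + 25 + 125 + 625 + 3125 + 4
= 3909.

3909


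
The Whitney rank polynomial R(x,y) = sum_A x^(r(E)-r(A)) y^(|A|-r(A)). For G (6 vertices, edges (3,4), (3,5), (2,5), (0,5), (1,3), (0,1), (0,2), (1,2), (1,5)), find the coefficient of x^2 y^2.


R(x,y) = sum over A in 2^E of x^(r(E)-r(A)) * y^(|A|-r(A)).
G has 6 vertices, 9 edges. r(E) = 5.
Enumerate all 2^9 = 512 subsets.
Count subsets with r(E)-r(A)=2 and |A|-r(A)=2: 8.

8


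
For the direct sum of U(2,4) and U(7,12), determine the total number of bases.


Bases of a direct sum M1 + M2: |B| = |B(M1)| * |B(M2)|.
|B(U(2,4))| = C(4,2) = 6.
|B(U(7,12))| = C(12,7) = 792.
Total bases = 6 * 792 = 4752.

4752


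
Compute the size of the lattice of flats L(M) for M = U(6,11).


Flats of U(6,11): every subset of size < 6 is a flat, plus E itself.
Count = (11 choose 0) + (11 choose 1) + (11 choose 2) + (11 choose 3) + (11 choose 4) + (11 choose 5) + 1
     = 1 + 11 + 55 + 165 + 330 + 462 + 1
     = 1025.

1025


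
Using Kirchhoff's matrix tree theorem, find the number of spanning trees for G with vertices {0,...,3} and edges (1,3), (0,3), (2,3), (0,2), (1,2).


By Kirchhoff's matrix tree theorem, the number of spanning trees equals
the determinant of any cofactor of the Laplacian matrix L.
G has 4 vertices and 5 edges.
Computing the (3 x 3) cofactor determinant gives 8.

8


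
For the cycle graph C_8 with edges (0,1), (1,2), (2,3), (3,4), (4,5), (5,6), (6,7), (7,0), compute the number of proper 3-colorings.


P(C_8, k) = (k-1)^8 + (-1)^8*(k-1).
P(3) = (2)^8 + 2
= 256 + 2 = 258.

258


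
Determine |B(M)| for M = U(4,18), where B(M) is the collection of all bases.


Bases of U(4,18) are all 4-element subsets of the 18-element ground set.
Number of bases = C(18,4).
C(18,4) = 18! / (4! * 14!) = 3060.

3060


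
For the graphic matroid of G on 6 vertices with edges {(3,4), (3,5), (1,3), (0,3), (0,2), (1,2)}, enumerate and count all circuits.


A circuit in a graphic matroid = edge set of a simple cycle.
G has 6 vertices and 6 edges.
Enumerating all minimal edge subsets forming cycles...
Total circuits found: 1.

1
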